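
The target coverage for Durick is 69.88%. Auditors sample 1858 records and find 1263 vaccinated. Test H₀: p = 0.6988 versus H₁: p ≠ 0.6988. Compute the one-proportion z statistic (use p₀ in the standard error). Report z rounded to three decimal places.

p̂ = 1263/1858 ≈ 0.67976.
Under H₀, SE = √(0.6988·0.3012/1858) = √(0.000113282) = 0.01064.
z = (0.67976 − 0.6988)/0.01064 = -0.01904/0.01064 = -1.789.
Two-sided p-value ≈ 2·Φ(−1.789) = 0.0737.

z = -1.789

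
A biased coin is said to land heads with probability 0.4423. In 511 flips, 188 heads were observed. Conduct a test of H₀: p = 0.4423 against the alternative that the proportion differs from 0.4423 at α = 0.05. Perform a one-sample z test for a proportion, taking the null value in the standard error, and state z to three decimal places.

p̂ = 188/511 = 0.36791.
Standard error under H₀: √(0.4423×0.5577/511) = 0.02197.
z = (0.36791 − 0.4423)/0.02197 = -0.07439/0.02197 = -3.386.
p-value = 2·P(Z > 3.386) ≈ 0.0007; since p < α = 0.05, reject H₀.

z = -3.386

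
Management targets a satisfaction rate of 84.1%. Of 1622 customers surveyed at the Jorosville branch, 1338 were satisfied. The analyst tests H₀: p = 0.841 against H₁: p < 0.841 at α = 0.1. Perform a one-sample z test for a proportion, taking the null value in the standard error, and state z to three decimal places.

p̂ = 1338/1622 ≈ 0.82491.
Under H₀, SE = √(0.841·0.159/1622) = √(8.24408e-05) = 0.00908.
z = (0.82491 − 0.841)/0.00908 = -0.01609/0.00908 = -1.772.
p-value = P(Z < -1.772) ≈ 0.0382. With α = 0.1, reject H₀.

z = -1.772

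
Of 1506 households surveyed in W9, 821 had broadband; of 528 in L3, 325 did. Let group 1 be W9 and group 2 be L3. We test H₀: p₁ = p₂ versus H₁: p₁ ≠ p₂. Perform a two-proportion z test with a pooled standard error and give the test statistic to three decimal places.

p̂₁ = 821/1506 = 0.54515, p̂₂ = 325/528 = 0.61553.
Pooled p̂ = (821+325)/(1506+528) = 1146/2034 = 0.56342.
SE = √(p̂(1−p̂)(1/n₁+1/n₂)) = √(0.56342·0.43658·0.00255795) = √(0.000629199) = 0.02508.
z = (0.54515 − 0.61553)/0.02508 = -0.07038/0.02508 = -2.806.
p-value = 2·P(Z > 2.806) ≈ 0.0050.

z = -2.806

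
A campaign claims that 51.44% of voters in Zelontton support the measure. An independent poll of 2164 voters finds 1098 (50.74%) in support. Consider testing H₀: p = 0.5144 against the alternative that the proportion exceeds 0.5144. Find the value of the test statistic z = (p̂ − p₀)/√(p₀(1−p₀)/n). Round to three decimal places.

z = -0.652

p̂ = 1098/2164 = 0.507394.
Standard error under H₀: √(0.5144×0.4856/2164) = 0.010744.
z = (0.507394 − 0.5144)/0.010744 = -0.007006/0.010744 = -0.652.
p-value = P(Z > -0.652) ≈ 0.7428.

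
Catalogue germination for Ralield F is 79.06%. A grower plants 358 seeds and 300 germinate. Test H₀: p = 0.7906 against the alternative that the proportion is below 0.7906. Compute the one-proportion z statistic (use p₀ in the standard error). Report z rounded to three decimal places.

z = 2.204

p̂ = 300/358 ≈ 0.83799.
SE = √(p₀(1−p₀)/n) = √(0.16555/358) = 0.02150.
z = (0.83799 − 0.7906)/0.02150 = 0.04739/0.02150 = 2.204.
p-value = P(Z < 2.204) ≈ 0.9862.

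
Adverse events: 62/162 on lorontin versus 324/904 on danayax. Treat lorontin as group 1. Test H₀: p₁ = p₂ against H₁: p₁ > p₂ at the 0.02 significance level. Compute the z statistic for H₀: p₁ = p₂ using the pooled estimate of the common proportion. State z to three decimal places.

p̂₁ = 62/162 ≈ 0.38272, p̂₂ = 324/904 ≈ 0.35841.
Pooled p̂ = (62+324)/(162+904) = 386/1066 = 0.36210.
SE = √(0.230984 × 0.00727903) = 0.04100.
z = (0.38272 − 0.35841)/0.04100 = 0.02431/0.04100 = 0.593.
p-value = P(Z > 0.593) ≈ 0.2766, so at α = 0.02 we fail to reject H₀.

z = 0.593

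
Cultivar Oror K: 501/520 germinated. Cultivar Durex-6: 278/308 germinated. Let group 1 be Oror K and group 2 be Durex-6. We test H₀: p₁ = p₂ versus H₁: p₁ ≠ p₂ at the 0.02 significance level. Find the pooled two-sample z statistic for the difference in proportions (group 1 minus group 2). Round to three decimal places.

z = 3.587

p̂₁ = 501/520 = 0.963462, p̂₂ = 278/308 = 0.902597.
Pooled p̂ = (501+278)/(520+308) = 779/828 = 0.940821.
SE = √(0.0556766 × 0.00516983) = 0.016966.
z = (0.963462 − 0.902597)/0.016966 = 0.060865/0.016966 = 3.587.
Two-sided p-value ≈ 2·Φ(−3.587) = 0.0003. With α = 0.02, reject H₀.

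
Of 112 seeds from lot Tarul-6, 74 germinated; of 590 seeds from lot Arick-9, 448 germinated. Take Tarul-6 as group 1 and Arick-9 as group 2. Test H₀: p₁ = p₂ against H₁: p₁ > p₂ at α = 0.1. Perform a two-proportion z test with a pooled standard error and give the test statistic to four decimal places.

p̂₁ = 74/112 ≈ 0.660714, p̂₂ = 448/590 ≈ 0.759322.
Pooled p̂ = (74+448)/(112+590) = 522/702 = 0.743590.
SE = √(p̂(1−p̂)(1/n₁+1/n₂)) = √(0.743590·0.256410·0.0106235) = √(0.00202552) = 0.045006.
z = (0.660714 − 0.759322)/0.045006 = -0.098608/0.045006 = -2.1910.
p-value = P(Z > -2.191) ≈ 0.9858; since p > α = 0.1, fail to reject H₀.

z = -2.1910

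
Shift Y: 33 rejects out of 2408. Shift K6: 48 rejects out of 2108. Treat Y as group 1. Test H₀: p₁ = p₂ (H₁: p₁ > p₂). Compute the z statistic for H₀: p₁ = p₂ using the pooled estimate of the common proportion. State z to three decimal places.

z = -2.290

p̂₁ = 33/2408 = 0.01370, p̂₂ = 48/2108 = 0.02277.
Pooled p̂ = (33+48)/(2408+2108) = 81/4516 = 0.01794.
SE = √(0.0176145 × 0.000889666) = 0.00396.
z = (0.01370 − 0.02277)/0.00396 = -0.00907/0.00396 = -2.290.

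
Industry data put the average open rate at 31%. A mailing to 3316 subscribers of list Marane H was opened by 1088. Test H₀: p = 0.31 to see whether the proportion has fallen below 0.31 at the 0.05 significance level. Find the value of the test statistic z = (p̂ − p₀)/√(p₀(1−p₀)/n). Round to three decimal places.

p̂ = 1088/3316 ≈ 0.328106.
Under H₀, SE = √(0.31·0.69/3316) = √(6.45054e-05) = 0.008032.
z = (0.328106 − 0.31)/0.008032 = 0.018106/0.008032 = 2.254.
p-value = P(Z < 2.254) ≈ 0.9879, so at α = 0.05 we fail to reject H₀.

z = 2.254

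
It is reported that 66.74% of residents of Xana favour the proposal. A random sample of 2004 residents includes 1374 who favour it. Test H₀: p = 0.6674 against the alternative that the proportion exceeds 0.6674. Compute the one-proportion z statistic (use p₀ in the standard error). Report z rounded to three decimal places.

z = 1.732

p̂ = 1374/2004 ≈ 0.685629.
SE = √(p₀(1−p₀)/n) = √(0.22198/2004) = 0.010525.
z = (0.685629 − 0.6674)/0.010525 = 0.018229/0.010525 = 1.732.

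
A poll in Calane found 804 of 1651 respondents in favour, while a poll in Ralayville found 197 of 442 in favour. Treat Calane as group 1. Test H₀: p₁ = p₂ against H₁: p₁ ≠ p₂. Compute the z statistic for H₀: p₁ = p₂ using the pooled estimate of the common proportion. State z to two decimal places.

p̂₁ = 804/1651 ≈ 0.4870, p̂₂ = 197/442 ≈ 0.4457.
Pooled p̂ = (804+197)/(1651+442) = 1001/2093 = 0.4783.
SE = √(0.249527 × 0.00286814) = 0.0268.
z = (0.4870 − 0.4457)/0.0268 = 0.0413/0.0268 = 1.54.
Two-sided p-value ≈ 2·Φ(−1.543) = 0.1229.

z = 1.54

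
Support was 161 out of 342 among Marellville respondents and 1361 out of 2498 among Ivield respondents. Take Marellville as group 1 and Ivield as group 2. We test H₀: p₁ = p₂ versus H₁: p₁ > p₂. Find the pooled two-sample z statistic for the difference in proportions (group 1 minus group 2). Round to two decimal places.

z = -2.58

p̂₁ = 161/342 = 0.47076, p̂₂ = 1361/2498 = 0.54484.
Pooled p̂ = (161+1361)/(342+2498) = 1522/2840 = 0.53592.
SE = √(0.24871 × 0.0033243) = 0.02875.
z = (0.47076 − 0.54484)/0.02875 = -0.07408/0.02875 = -2.58.
p-value = P(Z > -2.576) ≈ 0.9950.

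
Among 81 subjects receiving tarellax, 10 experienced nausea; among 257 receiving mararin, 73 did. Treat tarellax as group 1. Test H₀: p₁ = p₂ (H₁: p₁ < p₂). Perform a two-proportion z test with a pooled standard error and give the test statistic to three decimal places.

z = -2.928

p̂₁ = 10/81 = 0.12346, p̂₂ = 73/257 = 0.28405.
Pooled p̂ = (10+73)/(81+257) = 83/338 = 0.24556.
SE = √(0.185261 × 0.0162367) = 0.05485.
z = (0.12346 − 0.28405)/0.05485 = -0.16059/0.05485 = -2.928.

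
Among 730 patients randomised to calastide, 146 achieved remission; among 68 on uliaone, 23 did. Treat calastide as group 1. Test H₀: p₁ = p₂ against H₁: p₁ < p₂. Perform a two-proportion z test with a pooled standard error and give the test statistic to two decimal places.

p̂₁ = 146/730 ≈ 0.2000, p̂₂ = 23/68 ≈ 0.3382.
Pooled p̂ = (146+23)/(730+68) = 169/798 = 0.2118.
SE = √(0.166929 × 0.0160757) = 0.0518.
z = (0.2000 − 0.3382)/0.0518 = -0.1382/0.0518 = -2.67.
p-value = P(Z < -2.669) ≈ 0.0038.

z = -2.67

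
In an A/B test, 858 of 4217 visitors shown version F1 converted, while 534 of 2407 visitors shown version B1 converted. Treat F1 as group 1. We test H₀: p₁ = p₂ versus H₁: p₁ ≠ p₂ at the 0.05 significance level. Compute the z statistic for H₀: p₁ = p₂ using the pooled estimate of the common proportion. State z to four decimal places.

p̂₁ = 858/4217 ≈ 0.203462, p̂₂ = 534/2407 ≈ 0.221853.
Pooled p̂ = (858+534)/(4217+2407) = 1392/6624 = 0.210145.
SE = √(p̂(1−p̂)(1/n₁+1/n₂)) = √(0.210145·0.789855·0.00065259) = √(0.00010832) = 0.010408.
z = (0.203462 − 0.221853)/0.010408 = -0.018391/0.010408 = -1.7670.
Two-sided p-value ≈ 2·Φ(−1.767) = 0.0772. With α = 0.05, fail to reject H₀.

z = -1.7670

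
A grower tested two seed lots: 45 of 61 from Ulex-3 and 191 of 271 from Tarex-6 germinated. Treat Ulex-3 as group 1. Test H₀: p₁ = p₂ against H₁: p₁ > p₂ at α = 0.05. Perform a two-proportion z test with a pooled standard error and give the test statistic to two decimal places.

z = 0.51

p̂₁ = 45/61 = 0.7377, p̂₂ = 191/271 = 0.7048.
Pooled p̂ = (45+191)/(61+271) = 236/332 = 0.7108.
SE = √(p̂(1−p̂)(1/n₁+1/n₂)) = √(0.7108·0.2892·0.0200835) = √(0.00412806) = 0.0642.
z = (0.7377 − 0.7048)/0.0642 = 0.0329/0.0642 = 0.51.
p-value = P(Z > 0.512) ≈ 0.3043, so at α = 0.05 we fail to reject H₀.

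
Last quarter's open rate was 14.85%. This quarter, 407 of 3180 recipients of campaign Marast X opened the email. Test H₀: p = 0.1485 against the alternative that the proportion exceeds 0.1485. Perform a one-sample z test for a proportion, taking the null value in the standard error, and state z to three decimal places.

p̂ = 407/3180 ≈ 0.127987.
SE = √(p₀(1−p₀)/n) = √(0.12645/3180) = 0.006306.
z = (0.127987 − 0.1485)/0.006306 = -0.020513/0.006306 = -3.253.

z = -3.253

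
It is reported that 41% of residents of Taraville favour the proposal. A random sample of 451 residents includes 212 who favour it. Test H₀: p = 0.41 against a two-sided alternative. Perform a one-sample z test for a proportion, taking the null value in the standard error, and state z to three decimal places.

p̂ = 212/451 ≈ 0.47007.
Standard error under H₀: √(0.41×0.59/451) = 0.02316.
z = (0.47007 − 0.41)/0.02316 = 0.06007/0.02316 = 2.594.

z = 2.594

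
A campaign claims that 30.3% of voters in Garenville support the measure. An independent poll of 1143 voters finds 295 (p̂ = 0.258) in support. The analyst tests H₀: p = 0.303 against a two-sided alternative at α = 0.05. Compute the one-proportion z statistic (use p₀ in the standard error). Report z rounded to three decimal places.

z = -3.304

p̂ = 295/1143 = 0.258093.
SE = √(p₀(1−p₀)/n) = √(0.21119/1143) = 0.013593.
z = (0.258093 − 0.303)/0.013593 = -0.044907/0.013593 = -3.304.
p-value = 2·P(Z > 3.304) ≈ 0.0010, so at α = 0.05 we reject H₀.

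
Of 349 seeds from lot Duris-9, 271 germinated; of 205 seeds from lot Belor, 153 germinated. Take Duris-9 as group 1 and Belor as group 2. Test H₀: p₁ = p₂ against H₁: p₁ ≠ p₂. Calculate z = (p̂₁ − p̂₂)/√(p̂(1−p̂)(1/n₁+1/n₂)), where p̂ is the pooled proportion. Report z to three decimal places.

p̂₁ = 271/349 ≈ 0.77650, p̂₂ = 153/205 ≈ 0.74634.
Pooled p̂ = (271+153)/(349+205) = 424/554 = 0.76534.
SE = √(0.179593 × 0.00774338) = 0.03729.
z = (0.77650 − 0.74634)/0.03729 = 0.03016/0.03729 = 0.809.

z = 0.809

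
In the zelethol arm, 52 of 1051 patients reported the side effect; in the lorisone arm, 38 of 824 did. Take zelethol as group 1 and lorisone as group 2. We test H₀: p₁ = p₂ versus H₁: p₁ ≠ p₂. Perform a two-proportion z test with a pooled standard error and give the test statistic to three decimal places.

p̂₁ = 52/1051 = 0.04948, p̂₂ = 38/824 = 0.04612.
Pooled p̂ = (52+38)/(1051+824) = 90/1875 = 0.04800.
SE = √(p̂(1−p̂)(1/n₁+1/n₂)) = √(0.04800·0.95200·0.00216507) = √(9.89349e-05) = 0.00995.
z = (0.04948 − 0.04612)/0.00995 = 0.00336/0.00995 = 0.338.

z = 0.338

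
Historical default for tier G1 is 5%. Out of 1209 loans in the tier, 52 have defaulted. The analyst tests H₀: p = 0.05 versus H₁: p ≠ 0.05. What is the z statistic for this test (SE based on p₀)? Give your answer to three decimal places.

p̂ = 52/1209 = 0.04301.
SE = √(p₀(1−p₀)/n) = √(0.0475/1209) = 0.00627.
z = (0.04301 − 0.05)/0.00627 = -0.00699/0.00627 = -1.115.
p-value = 2·P(Z > 1.115) ≈ 0.2648.

z = -1.115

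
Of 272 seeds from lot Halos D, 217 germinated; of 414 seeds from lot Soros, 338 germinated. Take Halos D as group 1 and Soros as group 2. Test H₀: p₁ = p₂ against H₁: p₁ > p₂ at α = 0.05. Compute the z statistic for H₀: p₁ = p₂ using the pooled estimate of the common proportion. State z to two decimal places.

z = -0.61

p̂₁ = 217/272 = 0.7978, p̂₂ = 338/414 = 0.8164.
Pooled p̂ = (217+338)/(272+414) = 555/686 = 0.8090.
SE = √(0.154496 × 0.00609193) = 0.0307.
z = (0.7978 − 0.8164)/0.0307 = -0.0186/0.0307 = -0.61.
p-value = P(Z > -0.607) ≈ 0.7282; since p > α = 0.05, fail to reject H₀.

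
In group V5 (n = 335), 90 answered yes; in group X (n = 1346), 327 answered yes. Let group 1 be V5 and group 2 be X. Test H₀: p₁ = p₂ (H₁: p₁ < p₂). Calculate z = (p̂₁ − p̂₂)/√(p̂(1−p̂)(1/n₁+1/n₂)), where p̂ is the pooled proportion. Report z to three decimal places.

z = 0.975

p̂₁ = 90/335 = 0.26866, p̂₂ = 327/1346 = 0.24294.
Pooled p̂ = (90+327)/(335+1346) = 417/1681 = 0.24807.
SE = √(0.18653 × 0.00372802) = 0.02637.
z = (0.26866 − 0.24294)/0.02637 = 0.02572/0.02637 = 0.975.
p-value = P(Z < 0.975) ≈ 0.8353.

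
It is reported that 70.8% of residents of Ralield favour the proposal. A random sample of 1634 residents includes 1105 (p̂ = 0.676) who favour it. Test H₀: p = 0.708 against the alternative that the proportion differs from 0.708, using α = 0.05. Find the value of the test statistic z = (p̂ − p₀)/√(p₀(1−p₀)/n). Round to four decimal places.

z = -2.8223

p̂ = 1105/1634 = 0.676255.
Under H₀, SE = √(0.708·0.292/1634) = √(0.000126521) = 0.011248.
z = (0.676255 − 0.708)/0.011248 = -0.031745/0.011248 = -2.8223.
Two-sided p-value ≈ 2·Φ(−2.822) = 0.0048, so at α = 0.05 we reject H₀.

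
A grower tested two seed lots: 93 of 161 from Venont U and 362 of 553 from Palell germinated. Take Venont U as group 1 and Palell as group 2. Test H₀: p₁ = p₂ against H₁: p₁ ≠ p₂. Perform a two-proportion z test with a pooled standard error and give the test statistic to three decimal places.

z = -1.788

p̂₁ = 93/161 = 0.57764, p̂₂ = 362/553 = 0.65461.
Pooled p̂ = (93+362)/(161+553) = 455/714 = 0.63725.
SE = √(0.231161 × 0.0080195) = 0.04306.
z = (0.57764 − 0.65461)/0.04306 = -0.07697/0.04306 = -1.788.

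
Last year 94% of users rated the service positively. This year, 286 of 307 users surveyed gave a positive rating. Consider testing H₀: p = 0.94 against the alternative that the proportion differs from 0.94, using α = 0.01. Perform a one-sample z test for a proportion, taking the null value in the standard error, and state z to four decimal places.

p̂ = 286/307 = 0.931596.
Under H₀, SE = √(0.94·0.06/307) = √(0.000183713) = 0.013554.
z = (0.931596 − 0.94)/0.013554 = -0.008404/0.013554 = -0.6200.
p-value = 2·P(Z > 0.620) ≈ 0.5352; since p > α = 0.01, fail to reject H₀.

z = -0.6200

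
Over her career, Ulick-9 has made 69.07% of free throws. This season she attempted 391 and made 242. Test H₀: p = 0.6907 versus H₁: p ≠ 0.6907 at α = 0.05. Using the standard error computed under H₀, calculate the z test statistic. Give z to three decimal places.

z = -3.071

p̂ = 242/391 ≈ 0.61893.
Standard error under H₀: √(0.6907×0.3093/391) = 0.02337.
z = (0.61893 − 0.6907)/0.02337 = -0.07177/0.02337 = -3.071.
p-value = 2·P(Z > 3.071) ≈ 0.0021. With α = 0.05, reject H₀.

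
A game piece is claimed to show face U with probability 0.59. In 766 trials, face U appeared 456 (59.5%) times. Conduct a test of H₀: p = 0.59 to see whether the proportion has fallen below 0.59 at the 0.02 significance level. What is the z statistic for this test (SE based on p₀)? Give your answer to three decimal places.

p̂ = 456/766 = 0.59530.
Standard error under H₀: √(0.59×0.41/766) = 0.01777.
z = (0.59530 − 0.59)/0.01777 = 0.00530/0.01777 = 0.298.
p-value = P(Z < 0.298) ≈ 0.6172; since p > α = 0.02, fail to reject H₀.

z = 0.298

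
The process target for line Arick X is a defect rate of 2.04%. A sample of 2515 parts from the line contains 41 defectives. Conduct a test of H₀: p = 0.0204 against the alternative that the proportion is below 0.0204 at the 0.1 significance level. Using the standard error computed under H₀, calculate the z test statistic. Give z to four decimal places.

z = -1.4537

p̂ = 41/2515 ≈ 0.016302.
SE = √(p₀(1−p₀)/n) = √(0.019984/2515) = 0.002819.
z = (0.016302 − 0.0204)/0.002819 = -0.004098/0.002819 = -1.4537.
p-value = P(Z < -1.454) ≈ 0.0730, so at α = 0.1 we reject H₀.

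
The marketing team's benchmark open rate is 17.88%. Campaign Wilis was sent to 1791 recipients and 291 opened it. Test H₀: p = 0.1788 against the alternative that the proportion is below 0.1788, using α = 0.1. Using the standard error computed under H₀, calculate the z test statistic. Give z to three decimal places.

z = -1.803

p̂ = 291/1791 = 0.16248.
Under H₀, SE = √(0.1788·0.8212/1791) = √(8.19824e-05) = 0.00905.
z = (0.16248 − 0.1788)/0.00905 = -0.01632/0.00905 = -1.803.
p-value = P(Z < -1.803) ≈ 0.0357. With α = 0.1, reject H₀.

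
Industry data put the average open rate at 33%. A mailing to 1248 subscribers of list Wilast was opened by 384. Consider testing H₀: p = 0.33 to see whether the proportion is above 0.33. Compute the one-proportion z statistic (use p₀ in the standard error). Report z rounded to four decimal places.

z = -1.6760

p̂ = 384/1248 ≈ 0.307692.
Standard error under H₀: √(0.33×0.67/1248) = 0.013310.
z = (0.307692 − 0.33)/0.013310 = -0.022308/0.013310 = -1.6760.
p-value = P(Z > -1.676) ≈ 0.9531.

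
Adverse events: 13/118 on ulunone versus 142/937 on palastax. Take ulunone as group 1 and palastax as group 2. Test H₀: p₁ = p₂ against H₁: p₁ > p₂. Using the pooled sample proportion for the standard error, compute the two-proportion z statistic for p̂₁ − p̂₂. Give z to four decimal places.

p̂₁ = 13/118 ≈ 0.110169, p̂₂ = 142/937 ≈ 0.151547.
Pooled p̂ = (13+142)/(118+937) = 155/1055 = 0.146919.
SE = √(0.125334 × 0.00954181) = 0.034582.
z = (0.110169 − 0.151547)/0.034582 = -0.041378/0.034582 = -1.1965.
p-value = P(Z > -1.197) ≈ 0.8843.

z = -1.1965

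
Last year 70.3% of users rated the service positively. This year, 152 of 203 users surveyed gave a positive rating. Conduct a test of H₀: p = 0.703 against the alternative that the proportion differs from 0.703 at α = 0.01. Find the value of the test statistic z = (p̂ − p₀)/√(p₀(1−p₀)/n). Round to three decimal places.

z = 1.427

p̂ = 152/203 = 0.74877.
Under H₀, SE = √(0.703·0.297/203) = √(0.00102853) = 0.03207.
z = (0.74877 − 0.703)/0.03207 = 0.04577/0.03207 = 1.427.
p-value = 2·P(Z > 1.427) ≈ 0.1535, so at α = 0.01 we fail to reject H₀.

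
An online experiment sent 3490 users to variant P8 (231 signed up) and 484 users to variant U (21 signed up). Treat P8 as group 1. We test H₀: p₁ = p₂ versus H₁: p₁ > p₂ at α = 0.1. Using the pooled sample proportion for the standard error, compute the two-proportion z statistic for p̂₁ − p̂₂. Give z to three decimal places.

z = 1.929

p̂₁ = 231/3490 = 0.06619, p̂₂ = 21/484 = 0.04339.
Pooled p̂ = (231+21)/(3490+484) = 252/3974 = 0.06341.
SE = √(0.0593911 × 0.00235265) = 0.01182.
z = (0.06619 − 0.04339)/0.01182 = 0.02280/0.01182 = 1.929.
p-value = P(Z > 1.929) ≈ 0.0269; since p < α = 0.1, reject H₀.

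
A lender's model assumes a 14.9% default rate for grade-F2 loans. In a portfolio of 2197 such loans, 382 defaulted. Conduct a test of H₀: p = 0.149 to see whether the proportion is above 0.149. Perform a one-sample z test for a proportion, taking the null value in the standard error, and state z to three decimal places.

z = 3.274

p̂ = 382/2197 = 0.173873.
Standard error under H₀: √(0.149×0.851/2197) = 0.007597.
z = (0.173873 − 0.149)/0.007597 = 0.024873/0.007597 = 3.274.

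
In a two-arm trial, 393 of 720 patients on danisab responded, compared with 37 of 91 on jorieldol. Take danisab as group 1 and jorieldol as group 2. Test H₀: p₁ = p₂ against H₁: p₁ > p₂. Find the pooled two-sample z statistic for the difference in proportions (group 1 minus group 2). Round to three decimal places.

p̂₁ = 393/720 ≈ 0.545833, p̂₂ = 37/91 ≈ 0.406593.
Pooled p̂ = (393+37)/(720+91) = 430/811 = 0.530210.
SE = √(0.249087 × 0.0123779) = 0.055526.
z = (0.545833 − 0.406593)/0.055526 = 0.139240/0.055526 = 2.508.

z = 2.508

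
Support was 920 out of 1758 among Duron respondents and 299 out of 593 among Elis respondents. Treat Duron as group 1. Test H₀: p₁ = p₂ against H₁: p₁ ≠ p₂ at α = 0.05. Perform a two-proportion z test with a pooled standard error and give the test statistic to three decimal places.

p̂₁ = 920/1758 ≈ 0.52332, p̂₂ = 299/593 ≈ 0.50422.
Pooled p̂ = (920+299)/(1758+593) = 1219/2351 = 0.51850.
SE = √(0.249658 × 0.00225517) = 0.02373.
z = (0.52332 − 0.50422)/0.02373 = 0.01910/0.02373 = 0.805.
p-value = 2·P(Z > 0.805) ≈ 0.4207; since p > α = 0.05, fail to reject H₀.

z = 0.805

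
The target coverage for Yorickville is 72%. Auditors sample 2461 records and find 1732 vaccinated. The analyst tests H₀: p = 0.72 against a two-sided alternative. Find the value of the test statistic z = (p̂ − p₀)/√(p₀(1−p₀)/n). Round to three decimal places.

p̂ = 1732/2461 = 0.70378.
SE = √(p₀(1−p₀)/n) = √(0.2016/2461) = 0.00905.
z = (0.70378 − 0.72)/0.00905 = -0.01622/0.00905 = -1.792.
Two-sided p-value ≈ 2·Φ(−1.792) = 0.0731.

z = -1.792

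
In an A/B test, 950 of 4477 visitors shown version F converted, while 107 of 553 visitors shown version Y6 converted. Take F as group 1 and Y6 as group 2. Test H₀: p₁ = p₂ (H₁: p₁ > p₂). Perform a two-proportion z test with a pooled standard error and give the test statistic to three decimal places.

z = 1.019

p̂₁ = 950/4477 = 0.21220, p̂₂ = 107/553 = 0.19349.
Pooled p̂ = (950+107)/(4477+553) = 1057/5030 = 0.21014.
SE = √(p̂(1−p̂)(1/n₁+1/n₂)) = √(0.21014·0.78986·0.00203168) = √(0.00033722) = 0.01836.
z = (0.21220 − 0.19349)/0.01836 = 0.01871/0.01836 = 1.019.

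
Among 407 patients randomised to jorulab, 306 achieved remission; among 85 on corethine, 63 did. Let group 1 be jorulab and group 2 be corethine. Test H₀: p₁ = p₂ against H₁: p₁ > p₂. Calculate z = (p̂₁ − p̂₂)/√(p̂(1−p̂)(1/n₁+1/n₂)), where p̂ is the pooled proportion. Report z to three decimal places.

z = 0.207

p̂₁ = 306/407 = 0.751843, p̂₂ = 63/85 = 0.741176.
Pooled p̂ = (306+63)/(407+85) = 369/492 = 0.750000.
SE = √(0.1875 × 0.0142217) = 0.051639.
z = (0.751843 − 0.741176)/0.051639 = 0.010667/0.051639 = 0.207.
p-value = P(Z > 0.207) ≈ 0.4182.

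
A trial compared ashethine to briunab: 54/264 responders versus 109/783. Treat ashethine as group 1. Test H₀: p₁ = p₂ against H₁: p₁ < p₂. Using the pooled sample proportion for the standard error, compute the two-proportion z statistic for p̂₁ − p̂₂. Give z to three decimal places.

z = 2.532

p̂₁ = 54/264 ≈ 0.204545, p̂₂ = 109/783 ≈ 0.139208.
Pooled p̂ = (54+109)/(264+783) = 163/1047 = 0.155683.
SE = √(p̂(1−p̂)(1/n₁+1/n₂)) = √(0.155683·0.844317·0.00506502) = √(0.000665775) = 0.025803.
z = (0.204545 − 0.139208)/0.025803 = 0.065337/0.025803 = 2.532.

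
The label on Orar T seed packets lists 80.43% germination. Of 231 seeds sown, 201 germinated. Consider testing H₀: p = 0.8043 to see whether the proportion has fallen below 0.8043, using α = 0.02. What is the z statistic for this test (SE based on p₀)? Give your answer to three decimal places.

z = 2.522

p̂ = 201/231 = 0.87013.
SE = √(p₀(1−p₀)/n) = √(0.1574/231) = 0.02610.
z = (0.87013 − 0.8043)/0.02610 = 0.06583/0.02610 = 2.522.
p-value = P(Z < 2.522) ≈ 0.9942; since p > α = 0.02, fail to reject H₀.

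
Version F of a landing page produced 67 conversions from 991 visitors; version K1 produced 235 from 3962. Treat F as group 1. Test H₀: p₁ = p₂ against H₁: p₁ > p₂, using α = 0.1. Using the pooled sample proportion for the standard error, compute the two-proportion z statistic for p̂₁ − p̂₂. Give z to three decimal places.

z = 0.976

p̂₁ = 67/991 = 0.06761, p̂₂ = 235/3962 = 0.05931.
Pooled p̂ = (67+235)/(991+3962) = 302/4953 = 0.06097.
SE = √(p̂(1−p̂)(1/n₁+1/n₂)) = √(0.06097·0.93903·0.00126148) = √(7.22265e-05) = 0.00850.
z = (0.06761 − 0.05931)/0.00850 = 0.00830/0.00850 = 0.976.
p-value = P(Z > 0.976) ≈ 0.1645, so at α = 0.1 we fail to reject H₀.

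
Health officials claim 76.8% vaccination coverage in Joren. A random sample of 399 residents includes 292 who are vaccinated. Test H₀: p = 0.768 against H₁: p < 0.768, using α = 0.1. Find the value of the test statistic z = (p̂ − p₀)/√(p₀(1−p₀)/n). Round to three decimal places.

z = -1.712

p̂ = 292/399 = 0.73183.
Under H₀, SE = √(0.768·0.232/399) = √(0.000446556) = 0.02113.
z = (0.73183 − 0.768)/0.02113 = -0.03617/0.02113 = -1.712.
p-value = P(Z < -1.712) ≈ 0.0435, so at α = 0.1 we reject H₀.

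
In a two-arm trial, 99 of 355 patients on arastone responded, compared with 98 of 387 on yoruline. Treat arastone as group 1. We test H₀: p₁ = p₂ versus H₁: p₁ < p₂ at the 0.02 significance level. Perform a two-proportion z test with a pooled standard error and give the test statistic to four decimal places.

z = 0.7902

p̂₁ = 99/355 = 0.278873, p̂₂ = 98/387 = 0.253230.
Pooled p̂ = (99+98)/(355+387) = 197/742 = 0.265499.
SE = √(0.195009 × 0.00540088) = 0.032453.
z = (0.278873 − 0.253230)/0.032453 = 0.025643/0.032453 = 0.7902.
p-value = P(Z < 0.790) ≈ 0.7853, so at α = 0.02 we fail to reject H₀.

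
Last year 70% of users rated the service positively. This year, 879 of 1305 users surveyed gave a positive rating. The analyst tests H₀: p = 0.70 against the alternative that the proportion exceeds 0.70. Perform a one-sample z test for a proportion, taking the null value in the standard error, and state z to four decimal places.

z = -2.0840

p̂ = 879/1305 ≈ 0.6735632.
SE = √(p₀(1−p₀)/n) = √(0.21/1305) = 0.0126854.
z = (0.6735632 − 0.7)/0.0126854 = -0.0264368/0.0126854 = -2.0840.
p-value = P(Z > -2.084) ≈ 0.9814.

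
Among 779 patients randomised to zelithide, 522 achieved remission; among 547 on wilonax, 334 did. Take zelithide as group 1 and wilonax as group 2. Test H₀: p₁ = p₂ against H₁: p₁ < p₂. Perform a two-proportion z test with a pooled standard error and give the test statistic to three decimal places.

p̂₁ = 522/779 = 0.670090, p̂₂ = 334/547 = 0.610603.
Pooled p̂ = (522+334)/(779+547) = 856/1326 = 0.645551.
SE = √(0.228815 × 0.00311185) = 0.026684.
z = (0.670090 − 0.610603)/0.026684 = 0.059487/0.026684 = 2.229.
p-value = P(Z < 2.229) ≈ 0.9871.

z = 2.229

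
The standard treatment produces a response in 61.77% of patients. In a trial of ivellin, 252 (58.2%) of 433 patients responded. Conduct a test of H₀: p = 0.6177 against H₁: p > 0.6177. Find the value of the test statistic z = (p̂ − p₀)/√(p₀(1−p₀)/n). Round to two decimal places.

z = -1.53

p̂ = 252/433 ≈ 0.5820.
Under H₀, SE = √(0.6177·0.3823/433) = √(0.000545373) = 0.0234.
z = (0.5820 − 0.6177)/0.0234 = -0.0357/0.0234 = -1.53.
p-value = P(Z > -1.529) ≈ 0.9369.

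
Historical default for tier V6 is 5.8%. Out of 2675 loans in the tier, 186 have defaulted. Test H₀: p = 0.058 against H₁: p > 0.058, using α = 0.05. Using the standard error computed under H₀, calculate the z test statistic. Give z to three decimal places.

p̂ = 186/2675 = 0.069533.
Standard error under H₀: √(0.058×0.942/2675) = 0.004519.
z = (0.069533 − 0.058)/0.004519 = 0.011533/0.004519 = 2.552.
p-value = P(Z > 2.552) ≈ 0.0054, so at α = 0.05 we reject H₀.

z = 2.552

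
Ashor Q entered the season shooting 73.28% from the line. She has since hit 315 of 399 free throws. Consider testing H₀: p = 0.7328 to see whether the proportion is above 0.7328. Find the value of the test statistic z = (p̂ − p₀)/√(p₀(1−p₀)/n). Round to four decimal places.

p̂ = 315/399 ≈ 0.789474.
Standard error under H₀: √(0.7328×0.2672/399) = 0.022153.
z = (0.789474 − 0.7328)/0.022153 = 0.056674/0.022153 = 2.5583.

z = 2.5583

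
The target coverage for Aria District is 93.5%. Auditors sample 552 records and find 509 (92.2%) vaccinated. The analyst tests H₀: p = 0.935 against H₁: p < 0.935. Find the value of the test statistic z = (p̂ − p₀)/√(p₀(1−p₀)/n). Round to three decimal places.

p̂ = 509/552 ≈ 0.922101.
Under H₀, SE = √(0.935·0.065/552) = √(0.0001101) = 0.010493.
z = (0.922101 − 0.935)/0.010493 = -0.012899/0.010493 = -1.229.

z = -1.229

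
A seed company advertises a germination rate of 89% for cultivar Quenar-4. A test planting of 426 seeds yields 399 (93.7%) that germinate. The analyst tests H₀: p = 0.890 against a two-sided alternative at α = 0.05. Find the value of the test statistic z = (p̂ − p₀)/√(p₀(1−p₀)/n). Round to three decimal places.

z = 3.075

p̂ = 399/426 ≈ 0.93662.
Standard error under H₀: √(0.89×0.11/426) = 0.01516.
z = (0.93662 − 0.89)/0.01516 = 0.04662/0.01516 = 3.075.
p-value = 2·P(Z > 3.075) ≈ 0.0021. With α = 0.05, reject H₀.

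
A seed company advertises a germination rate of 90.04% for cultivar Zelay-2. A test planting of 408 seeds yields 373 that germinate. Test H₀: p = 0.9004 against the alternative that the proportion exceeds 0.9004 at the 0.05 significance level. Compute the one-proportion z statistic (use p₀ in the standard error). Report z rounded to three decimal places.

p̂ = 373/408 ≈ 0.91422.
Standard error under H₀: √(0.9004×0.0996/408) = 0.01483.
z = (0.91422 − 0.9004)/0.01483 = 0.01382/0.01483 = 0.932.
p-value = P(Z > 0.932) ≈ 0.1757, so at α = 0.05 we fail to reject H₀.

z = 0.932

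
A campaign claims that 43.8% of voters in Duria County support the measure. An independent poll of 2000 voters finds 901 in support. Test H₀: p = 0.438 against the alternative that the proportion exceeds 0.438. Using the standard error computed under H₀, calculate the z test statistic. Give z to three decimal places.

p̂ = 901/2000 ≈ 0.45050.
Under H₀, SE = √(0.438·0.562/2000) = √(0.000123078) = 0.01109.
z = (0.45050 − 0.438)/0.01109 = 0.01250/0.01109 = 1.127.

z = 1.127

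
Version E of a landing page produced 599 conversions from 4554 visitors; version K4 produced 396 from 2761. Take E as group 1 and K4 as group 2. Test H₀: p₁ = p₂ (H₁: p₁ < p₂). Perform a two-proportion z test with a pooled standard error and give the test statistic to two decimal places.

z = -1.44

p̂₁ = 599/4554 ≈ 0.13153, p̂₂ = 396/2761 ≈ 0.14343.
Pooled p̂ = (599+396)/(4554+2761) = 995/7315 = 0.13602.
SE = √(0.11752 × 0.000581775) = 0.00827.
z = (0.13153 − 0.14343)/0.00827 = -0.01190/0.00827 = -1.44.
p-value = P(Z < -1.438) ≈ 0.0752.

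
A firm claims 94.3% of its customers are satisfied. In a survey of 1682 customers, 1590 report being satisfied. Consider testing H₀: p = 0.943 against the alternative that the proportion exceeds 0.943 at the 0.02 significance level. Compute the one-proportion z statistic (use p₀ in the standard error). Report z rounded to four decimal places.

z = 0.4074

p̂ = 1590/1682 = 0.945303.
SE = √(p₀(1−p₀)/n) = √(0.053751/1682) = 0.005653.
z = (0.945303 − 0.943)/0.005653 = 0.002303/0.005653 = 0.4074.
p-value = P(Z > 0.407) ≈ 0.3418; since p > α = 0.02, fail to reject H₀.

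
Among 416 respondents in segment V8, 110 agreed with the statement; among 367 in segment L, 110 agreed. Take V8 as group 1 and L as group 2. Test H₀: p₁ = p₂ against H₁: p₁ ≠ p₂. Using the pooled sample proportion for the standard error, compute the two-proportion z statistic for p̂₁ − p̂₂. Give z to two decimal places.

z = -1.10

p̂₁ = 110/416 ≈ 0.2644, p̂₂ = 110/367 ≈ 0.2997.
Pooled p̂ = (110+110)/(416+367) = 220/783 = 0.2810.
SE = √(p̂(1−p̂)(1/n₁+1/n₂)) = √(0.2810·0.7190·0.00512864) = √(0.00103612) = 0.0322.
z = (0.2644 − 0.2997)/0.0322 = -0.0353/0.0322 = -1.10.
Two-sided p-value ≈ 2·Φ(−1.097) = 0.2727.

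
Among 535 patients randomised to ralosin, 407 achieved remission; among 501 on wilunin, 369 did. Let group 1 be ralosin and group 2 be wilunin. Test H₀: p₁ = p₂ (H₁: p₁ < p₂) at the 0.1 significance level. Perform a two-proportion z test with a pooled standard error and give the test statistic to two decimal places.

z = 0.90

p̂₁ = 407/535 ≈ 0.7607, p̂₂ = 369/501 ≈ 0.7365.
Pooled p̂ = (407+369)/(535+501) = 776/1036 = 0.7490.
SE = √(0.187982 × 0.00386517) = 0.0270.
z = (0.7607 − 0.7365)/0.0270 = 0.0242/0.0270 = 0.90.
p-value = P(Z < 0.899) ≈ 0.8156, so at α = 0.1 we fail to reject H₀.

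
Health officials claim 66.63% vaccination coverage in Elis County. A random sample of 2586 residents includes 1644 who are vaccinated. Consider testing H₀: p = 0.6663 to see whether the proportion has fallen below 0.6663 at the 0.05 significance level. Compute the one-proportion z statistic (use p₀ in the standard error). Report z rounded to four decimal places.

z = -3.2967

p̂ = 1644/2586 = 0.6357309.
Under H₀, SE = √(0.6663·0.3337/2586) = √(8.598e-05) = 0.0092725.
z = (0.6357309 − 0.6663)/0.0092725 = -0.0305691/0.0092725 = -3.2967.
p-value = P(Z < -3.297) ≈ 0.0005. With α = 0.05, reject H₀.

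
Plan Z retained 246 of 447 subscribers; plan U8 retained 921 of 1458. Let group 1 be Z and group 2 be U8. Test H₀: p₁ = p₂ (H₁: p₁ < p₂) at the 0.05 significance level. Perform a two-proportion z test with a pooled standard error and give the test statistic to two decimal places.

z = -3.09

p̂₁ = 246/447 = 0.55034, p̂₂ = 921/1458 = 0.63169.
Pooled p̂ = (246+921)/(447+1458) = 1167/1905 = 0.61260.
SE = √(0.237322 × 0.00292301) = 0.02634.
z = (0.55034 − 0.63169)/0.02634 = -0.08135/0.02634 = -3.09.
p-value = P(Z < -3.089) ≈ 0.0010, so at α = 0.05 we reject H₀.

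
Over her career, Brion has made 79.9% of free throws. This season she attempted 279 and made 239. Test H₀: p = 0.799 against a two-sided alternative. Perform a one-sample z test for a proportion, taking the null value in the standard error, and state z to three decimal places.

z = 2.402

p̂ = 239/279 ≈ 0.85663.
Under H₀, SE = √(0.799·0.201/279) = √(0.000575624) = 0.02399.
z = (0.85663 − 0.799)/0.02399 = 0.05763/0.02399 = 2.402.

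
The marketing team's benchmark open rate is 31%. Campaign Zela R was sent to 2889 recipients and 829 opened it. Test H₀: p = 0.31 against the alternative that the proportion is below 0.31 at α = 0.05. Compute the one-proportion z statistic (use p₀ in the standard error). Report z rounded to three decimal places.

z = -2.679

p̂ = 829/2889 ≈ 0.286951.
SE = √(p₀(1−p₀)/n) = √(0.2139/2889) = 0.008605.
z = (0.286951 − 0.31)/0.008605 = -0.023049/0.008605 = -2.679.
p-value = P(Z < -2.679) ≈ 0.0037; since p < α = 0.05, reject H₀.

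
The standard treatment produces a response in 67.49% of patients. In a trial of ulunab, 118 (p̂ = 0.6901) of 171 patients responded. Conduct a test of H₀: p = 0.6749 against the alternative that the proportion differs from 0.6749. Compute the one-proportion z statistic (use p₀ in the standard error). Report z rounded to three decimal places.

z = 0.423

p̂ = 118/171 ≈ 0.69006.
Standard error under H₀: √(0.6749×0.3251/171) = 0.03582.
z = (0.69006 − 0.6749)/0.03582 = 0.01516/0.03582 = 0.423.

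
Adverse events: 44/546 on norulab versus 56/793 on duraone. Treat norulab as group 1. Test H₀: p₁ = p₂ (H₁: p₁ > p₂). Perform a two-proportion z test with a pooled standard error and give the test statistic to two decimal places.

z = 0.68

p̂₁ = 44/546 = 0.0806, p̂₂ = 56/793 = 0.0706.
Pooled p̂ = (44+56)/(546+793) = 100/1339 = 0.0747.
SE = √(p̂(1−p̂)(1/n₁+1/n₂)) = √(0.0747·0.9253·0.00309254) = √(0.00021371) = 0.0146.
z = (0.0806 − 0.0706)/0.0146 = 0.0100/0.0146 = 0.68.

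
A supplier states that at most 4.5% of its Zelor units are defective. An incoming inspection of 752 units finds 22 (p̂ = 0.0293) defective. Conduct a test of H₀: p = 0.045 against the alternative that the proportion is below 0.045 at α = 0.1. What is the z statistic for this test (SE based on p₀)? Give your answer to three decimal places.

z = -2.083

p̂ = 22/752 ≈ 0.029255.
SE = √(p₀(1−p₀)/n) = √(0.042975/752) = 0.007560.
z = (0.029255 − 0.045)/0.007560 = -0.015745/0.007560 = -2.083.
p-value = P(Z < -2.083) ≈ 0.0186, so at α = 0.1 we reject H₀.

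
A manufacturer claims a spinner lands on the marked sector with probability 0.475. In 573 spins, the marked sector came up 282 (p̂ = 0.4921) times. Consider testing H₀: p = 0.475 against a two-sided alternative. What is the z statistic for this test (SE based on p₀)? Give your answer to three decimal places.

p̂ = 282/573 ≈ 0.49215.
Standard error under H₀: √(0.475×0.525/573) = 0.02086.
z = (0.49215 − 0.475)/0.02086 = 0.01715/0.02086 = 0.822.

z = 0.822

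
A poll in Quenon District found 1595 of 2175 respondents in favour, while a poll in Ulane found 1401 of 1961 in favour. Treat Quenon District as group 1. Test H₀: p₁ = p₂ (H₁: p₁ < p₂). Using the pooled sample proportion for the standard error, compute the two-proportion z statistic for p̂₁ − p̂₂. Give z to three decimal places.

p̂₁ = 1595/2175 ≈ 0.733333, p̂₂ = 1401/1961 ≈ 0.714431.
Pooled p̂ = (1595+1401)/(2175+1961) = 2996/4136 = 0.724371.
SE = √(0.199657 × 0.000969714) = 0.013914.
z = (0.733333 − 0.714431)/0.013914 = 0.018902/0.013914 = 1.358.
p-value = P(Z < 1.358) ≈ 0.9128.

z = 1.358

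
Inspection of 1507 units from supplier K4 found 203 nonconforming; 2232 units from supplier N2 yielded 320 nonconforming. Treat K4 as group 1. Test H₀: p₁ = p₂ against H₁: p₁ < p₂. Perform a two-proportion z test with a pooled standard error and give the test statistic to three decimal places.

z = -0.749

p̂₁ = 203/1507 ≈ 0.134705, p̂₂ = 320/2232 ≈ 0.143369.
Pooled p̂ = (203+320)/(1507+2232) = 523/3739 = 0.139877.
SE = √(p̂(1−p̂)(1/n₁+1/n₂)) = √(0.139877·0.860123·0.0011116) = √(0.000133738) = 0.011565.
z = (0.134705 − 0.143369)/0.011565 = -0.008664/0.011565 = -0.749.
p-value = P(Z < -0.749) ≈ 0.2269.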